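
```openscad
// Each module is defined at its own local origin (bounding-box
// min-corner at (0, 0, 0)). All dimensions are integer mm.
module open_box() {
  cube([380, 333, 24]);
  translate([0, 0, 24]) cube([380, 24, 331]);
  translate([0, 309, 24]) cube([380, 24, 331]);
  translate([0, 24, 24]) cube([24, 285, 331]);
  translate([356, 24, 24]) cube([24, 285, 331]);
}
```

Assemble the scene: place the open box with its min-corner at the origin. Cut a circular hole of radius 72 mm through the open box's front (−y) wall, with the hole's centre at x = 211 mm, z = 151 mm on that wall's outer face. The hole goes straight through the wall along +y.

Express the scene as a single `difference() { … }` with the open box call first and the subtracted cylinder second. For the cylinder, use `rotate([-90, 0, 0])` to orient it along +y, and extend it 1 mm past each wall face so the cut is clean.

difference() {
  open_box();
  translate([211, -1, 151]) rotate([-90, 0, 0]) cylinder(h = 26, r = 72);
}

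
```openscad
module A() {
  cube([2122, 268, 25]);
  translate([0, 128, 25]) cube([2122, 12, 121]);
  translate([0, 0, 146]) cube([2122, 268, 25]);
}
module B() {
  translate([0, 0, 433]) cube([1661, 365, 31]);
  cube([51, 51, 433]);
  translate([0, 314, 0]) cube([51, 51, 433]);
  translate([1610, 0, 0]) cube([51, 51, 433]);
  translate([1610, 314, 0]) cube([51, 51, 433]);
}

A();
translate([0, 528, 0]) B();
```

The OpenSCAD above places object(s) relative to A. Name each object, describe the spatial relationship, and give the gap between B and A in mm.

The bench's nearest face is 260 mm from the I-beam's +y face.

A is an I-beam. B is a bench. The bench is on the floor beside the I-beam on its +y side. The gap between the bench and the I-beam is 260 mm.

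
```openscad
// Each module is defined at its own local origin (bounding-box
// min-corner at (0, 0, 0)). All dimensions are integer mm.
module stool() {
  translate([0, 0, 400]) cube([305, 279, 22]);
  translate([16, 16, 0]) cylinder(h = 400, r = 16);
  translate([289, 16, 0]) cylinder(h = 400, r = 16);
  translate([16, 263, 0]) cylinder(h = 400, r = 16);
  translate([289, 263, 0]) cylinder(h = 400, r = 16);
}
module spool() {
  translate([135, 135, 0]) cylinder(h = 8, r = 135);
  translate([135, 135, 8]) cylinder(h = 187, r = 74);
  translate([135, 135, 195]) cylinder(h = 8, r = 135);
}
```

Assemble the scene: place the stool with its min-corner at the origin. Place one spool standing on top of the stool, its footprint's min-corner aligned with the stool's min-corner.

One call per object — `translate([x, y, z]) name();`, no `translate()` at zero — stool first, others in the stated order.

stool();
translate([0, 0, 422]) spool();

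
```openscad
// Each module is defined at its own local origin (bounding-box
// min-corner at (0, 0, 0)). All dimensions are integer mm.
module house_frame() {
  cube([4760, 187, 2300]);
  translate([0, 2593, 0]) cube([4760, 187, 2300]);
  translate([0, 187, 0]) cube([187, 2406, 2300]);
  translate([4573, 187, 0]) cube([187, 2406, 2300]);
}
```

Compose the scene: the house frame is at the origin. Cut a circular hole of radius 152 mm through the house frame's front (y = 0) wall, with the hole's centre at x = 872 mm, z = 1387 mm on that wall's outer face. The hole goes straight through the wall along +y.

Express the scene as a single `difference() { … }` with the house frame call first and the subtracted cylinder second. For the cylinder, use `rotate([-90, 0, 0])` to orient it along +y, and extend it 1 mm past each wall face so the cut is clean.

difference() {
  house_frame();
  translate([872, -1, 1387]) rotate([-90, 0, 0]) cylinder(h = 189, r = 152);
}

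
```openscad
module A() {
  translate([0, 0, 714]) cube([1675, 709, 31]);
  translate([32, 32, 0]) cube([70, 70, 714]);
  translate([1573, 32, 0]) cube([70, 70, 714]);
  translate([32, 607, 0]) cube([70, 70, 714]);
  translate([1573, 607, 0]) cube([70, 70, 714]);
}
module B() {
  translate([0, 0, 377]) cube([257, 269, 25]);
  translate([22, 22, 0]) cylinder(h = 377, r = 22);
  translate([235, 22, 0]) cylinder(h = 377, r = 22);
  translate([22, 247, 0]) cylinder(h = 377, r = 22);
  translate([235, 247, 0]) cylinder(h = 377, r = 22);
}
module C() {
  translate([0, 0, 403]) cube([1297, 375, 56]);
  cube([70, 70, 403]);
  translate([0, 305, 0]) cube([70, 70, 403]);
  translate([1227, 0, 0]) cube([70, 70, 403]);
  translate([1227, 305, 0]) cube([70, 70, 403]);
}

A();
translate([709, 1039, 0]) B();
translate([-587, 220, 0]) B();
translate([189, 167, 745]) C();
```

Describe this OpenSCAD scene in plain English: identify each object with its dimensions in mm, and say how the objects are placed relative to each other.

A is a rectangular dining table. The top is 1675×709×31 mm with its upper surface at z = 745 mm. It stands on four 70×70 mm square legs, each inset 32 mm from the nearest pair of top edges, running from the floor to the underside of the top.

B is a four-legged stool. The seat is a 257×269×25 mm slab whose top surface is at z = 402 mm; four round legs, each 44 mm in diameter, run from the floor (z = 0) to the underside of the seat, each leg's axis is inset half a diameter from the nearest pair of seat edges (so the leg's bounding box is flush with the corner).

C is a long wooden bench with a 1297 mm (x) × 375 mm (y) seat, 56 mm thick, its top surface 459 mm above the floor. Four 70 mm square legs at the seat corners, flush with the edges, run from z = 0 to the seat underside.

Two stools sit around the table at the +y, −x sides. The bench is on top of the table, centred.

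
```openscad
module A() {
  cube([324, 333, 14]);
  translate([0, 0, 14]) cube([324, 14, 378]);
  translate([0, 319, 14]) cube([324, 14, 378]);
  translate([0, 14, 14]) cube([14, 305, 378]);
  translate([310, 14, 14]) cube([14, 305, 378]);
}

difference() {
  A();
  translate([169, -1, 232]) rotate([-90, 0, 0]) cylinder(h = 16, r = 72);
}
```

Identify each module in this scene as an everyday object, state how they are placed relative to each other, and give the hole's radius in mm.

The subtracted cylinder has r = 72 mm.

A is an open box. The open box has a circular hole through its front wall. The hole's radius is 72 mm.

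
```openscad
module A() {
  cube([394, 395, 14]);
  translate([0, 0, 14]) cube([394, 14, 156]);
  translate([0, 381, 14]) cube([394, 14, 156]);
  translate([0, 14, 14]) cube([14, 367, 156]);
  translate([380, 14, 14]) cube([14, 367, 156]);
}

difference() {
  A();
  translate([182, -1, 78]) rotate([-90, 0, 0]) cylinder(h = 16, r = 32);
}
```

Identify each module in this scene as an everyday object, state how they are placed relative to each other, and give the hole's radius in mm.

The subtracted cylinder has r = 32 mm.

A is an open box. The open box has a circular hole through its front wall. The hole's radius is 32 mm.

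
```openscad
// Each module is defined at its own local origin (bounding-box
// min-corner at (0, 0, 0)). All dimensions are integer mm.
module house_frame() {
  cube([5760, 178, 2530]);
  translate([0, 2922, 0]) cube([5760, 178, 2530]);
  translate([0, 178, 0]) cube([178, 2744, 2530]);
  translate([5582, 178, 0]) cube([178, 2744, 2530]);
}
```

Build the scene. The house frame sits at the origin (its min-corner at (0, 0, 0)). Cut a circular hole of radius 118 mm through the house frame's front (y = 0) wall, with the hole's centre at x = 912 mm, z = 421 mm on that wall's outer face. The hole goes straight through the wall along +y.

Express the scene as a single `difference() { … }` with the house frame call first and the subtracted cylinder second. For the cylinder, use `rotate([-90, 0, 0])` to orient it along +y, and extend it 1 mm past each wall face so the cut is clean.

difference() {
  house_frame();
  translate([912, -1, 421]) rotate([-90, 0, 0]) cylinder(h = 180, r = 118);
}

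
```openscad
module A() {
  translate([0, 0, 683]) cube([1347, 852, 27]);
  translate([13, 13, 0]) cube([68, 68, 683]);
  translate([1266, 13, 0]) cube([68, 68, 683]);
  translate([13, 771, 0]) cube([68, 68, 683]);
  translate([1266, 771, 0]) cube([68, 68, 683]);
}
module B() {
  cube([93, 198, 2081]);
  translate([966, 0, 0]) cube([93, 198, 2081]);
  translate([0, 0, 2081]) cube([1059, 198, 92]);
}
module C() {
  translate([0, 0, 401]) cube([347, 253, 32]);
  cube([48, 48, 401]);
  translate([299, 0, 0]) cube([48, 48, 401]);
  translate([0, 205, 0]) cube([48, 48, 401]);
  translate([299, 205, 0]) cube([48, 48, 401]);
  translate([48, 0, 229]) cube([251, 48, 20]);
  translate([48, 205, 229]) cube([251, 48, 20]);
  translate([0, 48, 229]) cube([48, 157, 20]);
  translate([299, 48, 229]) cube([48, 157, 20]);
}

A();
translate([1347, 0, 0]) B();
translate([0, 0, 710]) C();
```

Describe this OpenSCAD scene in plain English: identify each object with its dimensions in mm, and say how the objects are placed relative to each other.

A is a table: top 1347 mm (x) × 852 mm (y), 27 mm thick, upper face at z = 710 mm, on four 68×68 mm square legs, each inset 13 mm from the nearest pair of top edges, running from z = 0 to the bottom of the top.

B is a door frame. The clear opening is 873 mm wide and 2081 mm high. Two 93 mm wide jambs, 198 mm deep, stand either side of the opening from the floor to the top of the opening. A 92 mm thick head sits across the top of both jambs, spanning the full outside width of the frame.

C is a four-legged stool. The seat is a 347×253×32 mm slab whose top surface is at z = 433 mm; four square legs, each 48×48 mm in cross-section, run from the floor (z = 0) to the underside of the seat, each flush with a corner of the seat. Four stretchers, 48 mm wide and 20 mm tall, connect adjacent legs with their undersides at z = 229 mm, each running between the inner faces of the legs it joins and aligned with the legs' outer faces on the other axis.

The door frame is against the table's +x side, with their −y faces flush. The stool is on top of the table.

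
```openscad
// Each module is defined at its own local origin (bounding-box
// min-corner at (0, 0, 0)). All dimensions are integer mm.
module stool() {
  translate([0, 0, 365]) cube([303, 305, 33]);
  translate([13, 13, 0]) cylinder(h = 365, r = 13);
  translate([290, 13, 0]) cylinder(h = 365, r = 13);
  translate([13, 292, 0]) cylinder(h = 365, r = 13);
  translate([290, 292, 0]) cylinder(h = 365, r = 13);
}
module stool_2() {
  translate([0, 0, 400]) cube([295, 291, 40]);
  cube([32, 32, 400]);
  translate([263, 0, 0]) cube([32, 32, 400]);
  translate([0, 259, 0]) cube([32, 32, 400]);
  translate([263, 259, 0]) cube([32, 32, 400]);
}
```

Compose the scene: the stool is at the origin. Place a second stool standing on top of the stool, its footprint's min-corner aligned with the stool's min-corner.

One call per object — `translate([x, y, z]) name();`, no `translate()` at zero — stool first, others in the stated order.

stool();
translate([0, 0, 398]) stool_2();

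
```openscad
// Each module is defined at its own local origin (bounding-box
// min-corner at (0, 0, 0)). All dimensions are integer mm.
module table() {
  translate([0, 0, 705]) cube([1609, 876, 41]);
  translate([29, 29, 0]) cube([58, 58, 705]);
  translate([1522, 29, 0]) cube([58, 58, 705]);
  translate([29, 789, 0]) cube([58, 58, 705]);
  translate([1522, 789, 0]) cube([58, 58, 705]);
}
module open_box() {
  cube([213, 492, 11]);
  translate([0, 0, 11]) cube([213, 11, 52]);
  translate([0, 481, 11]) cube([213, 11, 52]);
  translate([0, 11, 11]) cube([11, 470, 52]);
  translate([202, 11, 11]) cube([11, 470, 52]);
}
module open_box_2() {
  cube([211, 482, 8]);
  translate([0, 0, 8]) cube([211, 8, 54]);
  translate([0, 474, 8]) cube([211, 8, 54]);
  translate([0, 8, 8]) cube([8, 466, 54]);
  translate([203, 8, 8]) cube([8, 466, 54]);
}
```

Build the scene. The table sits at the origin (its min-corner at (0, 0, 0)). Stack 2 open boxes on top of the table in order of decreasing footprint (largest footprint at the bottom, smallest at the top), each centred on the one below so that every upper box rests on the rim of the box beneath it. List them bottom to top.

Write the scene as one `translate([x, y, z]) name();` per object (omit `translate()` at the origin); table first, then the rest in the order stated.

table();
translate([698, 192, 746]) open_box();
translate([699, 197, 809]) open_box_2();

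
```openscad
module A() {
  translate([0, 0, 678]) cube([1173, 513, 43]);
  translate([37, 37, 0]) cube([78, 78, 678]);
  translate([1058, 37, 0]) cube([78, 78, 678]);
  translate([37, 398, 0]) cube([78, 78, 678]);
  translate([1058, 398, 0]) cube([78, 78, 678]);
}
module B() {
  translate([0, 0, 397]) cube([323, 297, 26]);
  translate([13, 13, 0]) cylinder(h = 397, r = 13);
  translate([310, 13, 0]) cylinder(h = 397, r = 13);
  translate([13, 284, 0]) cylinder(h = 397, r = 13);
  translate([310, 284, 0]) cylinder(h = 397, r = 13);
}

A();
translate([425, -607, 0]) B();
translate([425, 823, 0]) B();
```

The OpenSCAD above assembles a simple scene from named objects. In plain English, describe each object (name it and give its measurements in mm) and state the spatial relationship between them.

A is a table: top 1173 mm (x) × 513 mm (y), 43 mm thick, upper face at z = 721 mm, on four 78×78 mm square legs, each inset 37 mm from the nearest pair of top edges, running from z = 0 to the bottom of the top.

B is a simple wooden stool: a rectangular seat 323 mm (x) by 297 mm (y), 26 mm thick, top face at z = 423 mm, on four round legs, each 26 mm in diameter. The legs rest on z = 0, each leg's axis is inset half a diameter from the nearest pair of seat edges (so the leg's bounding box is flush with the corner).

Two stools sit around the table at the −y, +y sides.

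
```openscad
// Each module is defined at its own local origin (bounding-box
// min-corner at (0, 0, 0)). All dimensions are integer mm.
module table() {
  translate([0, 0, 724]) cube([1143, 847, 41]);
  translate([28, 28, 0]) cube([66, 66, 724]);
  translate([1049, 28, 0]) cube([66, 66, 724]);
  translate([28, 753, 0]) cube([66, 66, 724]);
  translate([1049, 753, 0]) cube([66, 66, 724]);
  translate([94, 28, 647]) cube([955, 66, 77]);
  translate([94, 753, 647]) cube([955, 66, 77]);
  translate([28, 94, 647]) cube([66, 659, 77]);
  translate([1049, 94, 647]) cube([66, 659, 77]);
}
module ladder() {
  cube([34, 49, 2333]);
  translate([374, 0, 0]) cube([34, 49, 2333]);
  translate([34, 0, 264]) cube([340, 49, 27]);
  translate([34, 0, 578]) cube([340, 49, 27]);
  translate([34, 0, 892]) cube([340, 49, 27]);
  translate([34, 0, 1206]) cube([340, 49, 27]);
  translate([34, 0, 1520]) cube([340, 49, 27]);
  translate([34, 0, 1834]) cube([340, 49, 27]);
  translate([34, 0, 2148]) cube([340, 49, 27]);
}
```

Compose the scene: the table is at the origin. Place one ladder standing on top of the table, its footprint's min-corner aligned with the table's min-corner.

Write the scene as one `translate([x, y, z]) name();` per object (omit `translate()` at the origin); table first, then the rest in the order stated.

table();
translate([0, 0, 765]) ladder();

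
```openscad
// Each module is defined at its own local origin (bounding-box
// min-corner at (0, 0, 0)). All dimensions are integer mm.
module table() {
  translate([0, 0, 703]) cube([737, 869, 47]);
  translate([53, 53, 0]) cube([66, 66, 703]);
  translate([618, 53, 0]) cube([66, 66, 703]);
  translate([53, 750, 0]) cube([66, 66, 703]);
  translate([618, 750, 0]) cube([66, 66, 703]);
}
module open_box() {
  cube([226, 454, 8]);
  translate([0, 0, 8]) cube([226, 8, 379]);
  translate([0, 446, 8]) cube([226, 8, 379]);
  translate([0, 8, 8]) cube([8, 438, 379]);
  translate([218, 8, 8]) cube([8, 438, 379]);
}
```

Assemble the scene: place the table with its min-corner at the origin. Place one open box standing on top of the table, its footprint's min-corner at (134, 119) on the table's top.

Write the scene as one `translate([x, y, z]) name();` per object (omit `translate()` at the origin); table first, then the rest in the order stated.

table();
translate([134, 119, 750]) open_box();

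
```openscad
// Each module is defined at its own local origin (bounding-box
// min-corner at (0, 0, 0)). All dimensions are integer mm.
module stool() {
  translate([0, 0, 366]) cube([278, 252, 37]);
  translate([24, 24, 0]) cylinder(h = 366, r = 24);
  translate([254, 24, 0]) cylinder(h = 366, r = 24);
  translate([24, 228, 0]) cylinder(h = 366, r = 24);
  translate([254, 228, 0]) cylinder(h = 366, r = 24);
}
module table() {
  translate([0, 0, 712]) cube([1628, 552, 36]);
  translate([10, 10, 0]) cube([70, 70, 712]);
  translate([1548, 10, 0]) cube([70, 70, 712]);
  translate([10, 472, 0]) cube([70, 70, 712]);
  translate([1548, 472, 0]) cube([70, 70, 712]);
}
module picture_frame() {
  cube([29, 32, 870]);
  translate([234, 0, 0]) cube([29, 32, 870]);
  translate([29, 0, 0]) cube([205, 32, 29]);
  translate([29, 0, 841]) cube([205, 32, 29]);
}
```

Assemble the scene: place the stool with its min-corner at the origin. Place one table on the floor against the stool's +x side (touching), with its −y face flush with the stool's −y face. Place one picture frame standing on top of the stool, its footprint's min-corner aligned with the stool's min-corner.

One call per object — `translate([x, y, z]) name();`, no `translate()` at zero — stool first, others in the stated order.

stool();
translate([278, 0, 0]) table();
translate([0, 0, 403]) picture_frame();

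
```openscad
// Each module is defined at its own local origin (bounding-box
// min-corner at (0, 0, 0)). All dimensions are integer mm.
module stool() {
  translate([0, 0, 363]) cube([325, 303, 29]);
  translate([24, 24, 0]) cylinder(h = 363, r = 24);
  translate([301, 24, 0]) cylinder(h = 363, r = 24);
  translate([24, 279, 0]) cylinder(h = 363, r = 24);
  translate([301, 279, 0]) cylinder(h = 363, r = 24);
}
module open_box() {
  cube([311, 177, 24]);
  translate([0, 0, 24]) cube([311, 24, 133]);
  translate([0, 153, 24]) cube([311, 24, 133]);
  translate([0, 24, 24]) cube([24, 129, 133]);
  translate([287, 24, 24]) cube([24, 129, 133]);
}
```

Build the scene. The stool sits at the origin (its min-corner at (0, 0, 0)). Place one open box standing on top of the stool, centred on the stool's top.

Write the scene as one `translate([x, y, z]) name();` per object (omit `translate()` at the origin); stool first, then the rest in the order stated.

stool();
translate([7, 63, 392]) open_box();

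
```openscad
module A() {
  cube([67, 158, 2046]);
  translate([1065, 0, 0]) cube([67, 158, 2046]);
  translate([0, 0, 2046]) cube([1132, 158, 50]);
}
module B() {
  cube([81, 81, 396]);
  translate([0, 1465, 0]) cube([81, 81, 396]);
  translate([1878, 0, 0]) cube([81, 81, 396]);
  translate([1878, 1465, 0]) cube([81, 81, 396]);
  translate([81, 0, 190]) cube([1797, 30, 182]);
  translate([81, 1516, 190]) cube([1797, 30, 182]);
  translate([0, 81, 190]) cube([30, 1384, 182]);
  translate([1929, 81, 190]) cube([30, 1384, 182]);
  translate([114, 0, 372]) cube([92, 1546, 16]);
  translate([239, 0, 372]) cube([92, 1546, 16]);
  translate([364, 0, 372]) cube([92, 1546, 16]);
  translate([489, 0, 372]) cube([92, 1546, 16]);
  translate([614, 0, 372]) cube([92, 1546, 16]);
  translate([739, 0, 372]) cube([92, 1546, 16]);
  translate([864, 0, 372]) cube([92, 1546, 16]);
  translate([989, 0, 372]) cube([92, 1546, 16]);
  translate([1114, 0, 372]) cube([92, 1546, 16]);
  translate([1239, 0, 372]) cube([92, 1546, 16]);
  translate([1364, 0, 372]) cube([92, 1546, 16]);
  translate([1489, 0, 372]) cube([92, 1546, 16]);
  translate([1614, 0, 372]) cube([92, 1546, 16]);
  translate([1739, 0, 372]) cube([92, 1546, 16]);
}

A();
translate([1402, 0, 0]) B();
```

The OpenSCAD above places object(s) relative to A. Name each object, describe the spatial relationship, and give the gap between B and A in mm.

The bed frame's nearest face is 270 mm from the door frame's +x face.

A is a door frame. B is a bed frame. The bed frame is on the floor beside the door frame on its +x side. The gap between the bed frame and the door frame is 270 mm.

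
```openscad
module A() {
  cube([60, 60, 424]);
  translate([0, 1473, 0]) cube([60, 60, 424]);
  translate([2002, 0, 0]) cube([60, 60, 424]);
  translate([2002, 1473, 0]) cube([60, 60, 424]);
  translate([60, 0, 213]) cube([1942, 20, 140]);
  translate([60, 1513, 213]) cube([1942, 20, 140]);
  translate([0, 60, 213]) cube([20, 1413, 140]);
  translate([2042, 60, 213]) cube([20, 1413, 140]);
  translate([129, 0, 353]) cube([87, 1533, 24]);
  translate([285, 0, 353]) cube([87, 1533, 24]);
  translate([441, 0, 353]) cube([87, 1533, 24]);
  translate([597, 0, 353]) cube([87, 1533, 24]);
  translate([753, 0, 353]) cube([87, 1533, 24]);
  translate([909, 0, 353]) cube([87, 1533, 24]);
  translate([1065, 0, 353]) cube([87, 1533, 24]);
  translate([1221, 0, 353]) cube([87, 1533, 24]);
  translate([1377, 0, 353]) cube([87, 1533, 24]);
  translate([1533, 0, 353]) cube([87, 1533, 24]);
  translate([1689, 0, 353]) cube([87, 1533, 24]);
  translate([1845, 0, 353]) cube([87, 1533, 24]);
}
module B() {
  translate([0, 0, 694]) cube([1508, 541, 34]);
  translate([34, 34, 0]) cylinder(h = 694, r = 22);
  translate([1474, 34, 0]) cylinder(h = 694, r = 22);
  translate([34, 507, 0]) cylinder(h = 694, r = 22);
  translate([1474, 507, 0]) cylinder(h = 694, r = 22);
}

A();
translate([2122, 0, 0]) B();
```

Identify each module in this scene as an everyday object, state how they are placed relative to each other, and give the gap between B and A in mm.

The table's nearest face is 60 mm from the bed frame's +x face.

A is a bed frame. B is a table. The table is on the floor beside the bed frame on its +x side. The gap between the table and the bed frame is 60 mm.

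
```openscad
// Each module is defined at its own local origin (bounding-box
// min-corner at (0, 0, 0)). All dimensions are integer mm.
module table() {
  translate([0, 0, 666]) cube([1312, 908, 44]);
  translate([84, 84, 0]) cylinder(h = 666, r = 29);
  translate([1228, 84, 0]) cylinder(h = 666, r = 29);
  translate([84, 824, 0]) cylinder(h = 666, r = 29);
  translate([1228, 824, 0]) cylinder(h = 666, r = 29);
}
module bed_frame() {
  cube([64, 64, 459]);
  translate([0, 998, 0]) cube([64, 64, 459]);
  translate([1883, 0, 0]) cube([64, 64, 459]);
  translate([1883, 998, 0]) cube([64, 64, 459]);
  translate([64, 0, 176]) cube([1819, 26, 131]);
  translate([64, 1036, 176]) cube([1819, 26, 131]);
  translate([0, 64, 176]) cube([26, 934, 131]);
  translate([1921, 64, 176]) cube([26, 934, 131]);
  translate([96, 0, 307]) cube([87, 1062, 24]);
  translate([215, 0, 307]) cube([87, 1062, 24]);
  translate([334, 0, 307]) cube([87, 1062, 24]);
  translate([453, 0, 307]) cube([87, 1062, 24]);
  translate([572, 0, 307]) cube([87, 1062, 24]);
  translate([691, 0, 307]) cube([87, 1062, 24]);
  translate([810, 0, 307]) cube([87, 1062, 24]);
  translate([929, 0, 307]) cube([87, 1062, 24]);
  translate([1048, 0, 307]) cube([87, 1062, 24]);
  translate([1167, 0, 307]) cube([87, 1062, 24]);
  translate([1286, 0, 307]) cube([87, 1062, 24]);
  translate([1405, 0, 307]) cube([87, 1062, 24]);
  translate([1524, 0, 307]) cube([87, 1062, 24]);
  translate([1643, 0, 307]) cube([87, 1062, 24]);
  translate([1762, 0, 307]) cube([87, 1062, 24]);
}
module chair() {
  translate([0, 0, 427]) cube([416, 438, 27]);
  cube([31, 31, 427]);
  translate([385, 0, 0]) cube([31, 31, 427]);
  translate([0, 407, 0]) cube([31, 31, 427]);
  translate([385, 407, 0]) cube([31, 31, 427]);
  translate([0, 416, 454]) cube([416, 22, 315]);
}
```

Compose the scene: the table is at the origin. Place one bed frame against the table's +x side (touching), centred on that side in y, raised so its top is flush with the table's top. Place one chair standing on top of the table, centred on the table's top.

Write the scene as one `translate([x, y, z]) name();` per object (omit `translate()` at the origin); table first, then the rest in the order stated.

table();
translate([1312, -77, 251]) bed_frame();
translate([448, 235, 710]) chair();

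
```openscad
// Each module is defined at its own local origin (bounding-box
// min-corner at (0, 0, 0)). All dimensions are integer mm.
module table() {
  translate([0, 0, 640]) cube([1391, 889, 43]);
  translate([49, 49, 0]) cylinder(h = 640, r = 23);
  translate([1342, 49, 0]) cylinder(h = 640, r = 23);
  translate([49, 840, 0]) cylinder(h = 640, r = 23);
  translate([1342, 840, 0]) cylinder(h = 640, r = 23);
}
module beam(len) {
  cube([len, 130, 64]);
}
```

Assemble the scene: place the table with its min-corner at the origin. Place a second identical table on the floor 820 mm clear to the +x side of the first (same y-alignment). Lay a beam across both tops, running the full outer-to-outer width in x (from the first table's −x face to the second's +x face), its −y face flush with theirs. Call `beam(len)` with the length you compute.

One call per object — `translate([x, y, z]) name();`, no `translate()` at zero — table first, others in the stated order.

table();
translate([2211, 0, 0]) table();
translate([0, 0, 683]) beam(3602);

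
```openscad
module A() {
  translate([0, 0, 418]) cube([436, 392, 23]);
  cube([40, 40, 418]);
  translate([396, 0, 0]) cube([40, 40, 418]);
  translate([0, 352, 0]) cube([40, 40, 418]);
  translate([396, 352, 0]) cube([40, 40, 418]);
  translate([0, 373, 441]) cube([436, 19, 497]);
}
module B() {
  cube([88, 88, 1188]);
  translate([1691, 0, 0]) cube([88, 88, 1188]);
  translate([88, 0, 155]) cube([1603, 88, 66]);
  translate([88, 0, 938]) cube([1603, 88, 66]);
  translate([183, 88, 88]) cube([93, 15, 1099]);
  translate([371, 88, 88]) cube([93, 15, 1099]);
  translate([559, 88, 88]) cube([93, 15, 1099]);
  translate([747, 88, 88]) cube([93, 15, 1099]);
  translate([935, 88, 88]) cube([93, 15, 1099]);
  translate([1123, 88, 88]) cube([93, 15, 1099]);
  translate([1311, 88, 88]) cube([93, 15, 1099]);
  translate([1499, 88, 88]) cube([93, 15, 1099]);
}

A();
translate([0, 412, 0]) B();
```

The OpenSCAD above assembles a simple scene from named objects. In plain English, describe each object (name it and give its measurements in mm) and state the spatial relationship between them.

A is a chair: 436×392 mm seat, 23 mm thick, top at z = 441 mm, on four 40 mm square corner legs flush with the seat edges. A 19 mm thick backrest slab spans the full seat width, extending 497 mm above the seat top, its back face flush with the seat's +y edge.

B is a fence section. Two 88×88 mm posts, 1188 mm tall, stand on the floor with a clear span of 1603 mm between their inner faces. Two horizontal rails of 88×66 mm section span the gap between the posts with their undersides at z = 155 mm and z = 938 mm, flush with the posts' −y face. 8 pickets, each 93 mm wide, 15 mm thick and 1099 mm tall, are fixed to the +y face of the rails with their bottoms at z = 88 mm, evenly spaced across the span with equal gaps (rounded down to the nearest mm) at the −x end and between each pair — any rounding remainder accumulates at the +x end.

The fence section is on the floor beside the chair on its +y side.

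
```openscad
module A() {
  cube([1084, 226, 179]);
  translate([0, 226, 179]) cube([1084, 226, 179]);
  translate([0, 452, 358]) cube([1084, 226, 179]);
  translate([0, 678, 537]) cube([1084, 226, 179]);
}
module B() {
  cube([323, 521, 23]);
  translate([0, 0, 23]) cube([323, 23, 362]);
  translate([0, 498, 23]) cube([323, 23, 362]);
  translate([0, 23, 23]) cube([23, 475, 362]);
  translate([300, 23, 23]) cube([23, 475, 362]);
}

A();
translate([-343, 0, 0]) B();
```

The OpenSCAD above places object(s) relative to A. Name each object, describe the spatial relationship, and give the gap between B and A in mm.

A is a staircase. B is an open box. The open box is on the floor beside the staircase on its −x side. The gap between the open box and the staircase is 20 mm.

The open box's nearest face is 20 mm from the staircase's −x face.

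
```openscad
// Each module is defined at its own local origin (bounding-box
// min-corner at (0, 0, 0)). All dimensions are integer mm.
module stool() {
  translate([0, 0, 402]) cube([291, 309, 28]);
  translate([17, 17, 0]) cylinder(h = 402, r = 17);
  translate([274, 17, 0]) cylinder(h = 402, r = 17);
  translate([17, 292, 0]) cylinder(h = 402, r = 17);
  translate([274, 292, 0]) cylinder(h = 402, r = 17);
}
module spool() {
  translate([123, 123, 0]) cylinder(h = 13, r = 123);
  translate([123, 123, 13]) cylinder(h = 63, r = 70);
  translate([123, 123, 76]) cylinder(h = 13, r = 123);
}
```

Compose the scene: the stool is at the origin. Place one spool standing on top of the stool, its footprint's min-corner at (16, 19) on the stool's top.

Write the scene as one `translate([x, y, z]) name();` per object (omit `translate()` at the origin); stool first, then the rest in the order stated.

stool();
translate([16, 19, 430]) spool();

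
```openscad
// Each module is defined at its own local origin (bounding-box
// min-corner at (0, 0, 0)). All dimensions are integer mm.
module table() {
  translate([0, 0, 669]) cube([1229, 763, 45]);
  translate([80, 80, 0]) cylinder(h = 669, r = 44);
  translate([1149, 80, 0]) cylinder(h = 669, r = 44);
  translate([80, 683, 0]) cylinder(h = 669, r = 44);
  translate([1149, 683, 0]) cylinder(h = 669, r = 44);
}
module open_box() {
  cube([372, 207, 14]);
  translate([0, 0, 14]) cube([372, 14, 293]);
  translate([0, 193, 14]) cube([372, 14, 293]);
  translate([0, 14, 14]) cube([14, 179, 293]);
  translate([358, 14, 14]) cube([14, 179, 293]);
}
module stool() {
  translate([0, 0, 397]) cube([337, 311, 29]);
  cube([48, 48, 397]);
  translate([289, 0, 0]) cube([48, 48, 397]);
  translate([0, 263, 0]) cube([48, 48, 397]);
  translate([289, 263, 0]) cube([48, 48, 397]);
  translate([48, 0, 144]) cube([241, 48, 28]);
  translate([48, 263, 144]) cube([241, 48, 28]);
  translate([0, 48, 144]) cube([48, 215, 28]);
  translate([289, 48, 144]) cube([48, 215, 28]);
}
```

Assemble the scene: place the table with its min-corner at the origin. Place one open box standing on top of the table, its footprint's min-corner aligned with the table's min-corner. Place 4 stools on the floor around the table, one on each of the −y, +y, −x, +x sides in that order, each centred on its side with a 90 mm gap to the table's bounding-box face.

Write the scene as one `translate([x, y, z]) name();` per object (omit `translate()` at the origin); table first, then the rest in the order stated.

table();
translate([0, 0, 714]) open_box();
translate([446, -401, 0]) stool();
translate([446, 853, 0]) stool();
translate([-427, 226, 0]) stool();
translate([1319, 226, 0]) stool();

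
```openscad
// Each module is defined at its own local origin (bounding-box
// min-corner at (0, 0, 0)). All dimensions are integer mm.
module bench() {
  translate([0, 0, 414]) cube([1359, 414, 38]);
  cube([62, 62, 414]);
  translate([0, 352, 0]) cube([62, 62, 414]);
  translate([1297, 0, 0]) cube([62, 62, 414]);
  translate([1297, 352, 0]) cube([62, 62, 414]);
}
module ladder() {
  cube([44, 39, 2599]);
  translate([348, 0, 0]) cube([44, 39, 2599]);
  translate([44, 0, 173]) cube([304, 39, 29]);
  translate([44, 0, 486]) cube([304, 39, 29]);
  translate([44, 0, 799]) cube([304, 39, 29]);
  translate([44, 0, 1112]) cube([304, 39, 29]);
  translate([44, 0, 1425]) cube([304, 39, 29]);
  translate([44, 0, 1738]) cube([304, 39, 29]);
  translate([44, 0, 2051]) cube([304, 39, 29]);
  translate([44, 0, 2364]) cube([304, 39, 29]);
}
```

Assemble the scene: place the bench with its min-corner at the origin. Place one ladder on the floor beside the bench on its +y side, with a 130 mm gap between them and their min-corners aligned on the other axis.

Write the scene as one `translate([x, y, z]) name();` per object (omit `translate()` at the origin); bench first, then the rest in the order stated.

bench();
translate([0, 544, 0]) ladder();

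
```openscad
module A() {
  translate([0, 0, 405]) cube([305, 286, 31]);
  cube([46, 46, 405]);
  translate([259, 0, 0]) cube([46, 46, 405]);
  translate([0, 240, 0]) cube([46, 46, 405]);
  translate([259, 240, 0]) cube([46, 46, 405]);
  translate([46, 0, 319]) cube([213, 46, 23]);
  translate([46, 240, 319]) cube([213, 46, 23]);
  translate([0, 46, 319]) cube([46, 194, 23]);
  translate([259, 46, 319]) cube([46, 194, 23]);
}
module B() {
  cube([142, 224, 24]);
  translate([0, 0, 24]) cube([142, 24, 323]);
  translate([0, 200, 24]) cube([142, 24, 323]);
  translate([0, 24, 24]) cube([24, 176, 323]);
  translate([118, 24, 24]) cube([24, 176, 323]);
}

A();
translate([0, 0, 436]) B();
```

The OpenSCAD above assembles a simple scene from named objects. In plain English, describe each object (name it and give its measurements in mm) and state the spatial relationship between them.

A is a four-legged stool. The seat is 305×286 mm, 31 mm thick, top at z = 436 mm. It stands on four square legs, each 46×46 mm in cross-section, from z = 0 to the seat underside, each flush with a corner of the seat. Four stretchers, 46 mm wide and 23 mm tall, connect adjacent legs with their undersides at z = 319 mm, each running between the inner faces of the legs it joins and aligned with the legs' outer faces on the other axis.

B is an open-topped rectangular box: outside dimensions 142×224×347 mm, with a uniform wall and base thickness of 24 mm. The base is a full 142×224 slab on the floor; four walls sit on top of the base. The front and back walls (the −y and +y sides) span the full width; the two side walls fit between them.

The open box is on top of the stool.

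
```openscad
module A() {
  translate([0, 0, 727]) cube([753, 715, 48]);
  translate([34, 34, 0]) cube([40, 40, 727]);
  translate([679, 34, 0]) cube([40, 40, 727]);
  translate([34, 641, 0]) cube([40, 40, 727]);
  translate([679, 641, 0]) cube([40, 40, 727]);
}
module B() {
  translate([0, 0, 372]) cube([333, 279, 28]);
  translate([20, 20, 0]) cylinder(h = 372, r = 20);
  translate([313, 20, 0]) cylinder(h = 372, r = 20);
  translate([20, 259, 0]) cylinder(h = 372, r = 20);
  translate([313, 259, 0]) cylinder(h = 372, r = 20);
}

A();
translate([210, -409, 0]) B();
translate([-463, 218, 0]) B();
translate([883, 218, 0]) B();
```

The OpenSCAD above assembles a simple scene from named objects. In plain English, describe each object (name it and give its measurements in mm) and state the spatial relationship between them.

A is a table with a 753×715 mm rectangular top, 48 mm thick, top surface at z = 775 mm, supported by four 40×40 mm square legs, each inset 34 mm from the nearest pair of top edges, running from the floor.

B is a four-legged stool. The seat is a 333×279×28 mm slab whose top surface is at z = 400 mm; four round legs, each 40 mm in diameter, run from the floor (z = 0) to the underside of the seat, each leg's axis is inset half a diameter from the nearest pair of seat edges (so the leg's bounding box is flush with the corner).

Three stools sit around the table at the −y, −x, +x sides.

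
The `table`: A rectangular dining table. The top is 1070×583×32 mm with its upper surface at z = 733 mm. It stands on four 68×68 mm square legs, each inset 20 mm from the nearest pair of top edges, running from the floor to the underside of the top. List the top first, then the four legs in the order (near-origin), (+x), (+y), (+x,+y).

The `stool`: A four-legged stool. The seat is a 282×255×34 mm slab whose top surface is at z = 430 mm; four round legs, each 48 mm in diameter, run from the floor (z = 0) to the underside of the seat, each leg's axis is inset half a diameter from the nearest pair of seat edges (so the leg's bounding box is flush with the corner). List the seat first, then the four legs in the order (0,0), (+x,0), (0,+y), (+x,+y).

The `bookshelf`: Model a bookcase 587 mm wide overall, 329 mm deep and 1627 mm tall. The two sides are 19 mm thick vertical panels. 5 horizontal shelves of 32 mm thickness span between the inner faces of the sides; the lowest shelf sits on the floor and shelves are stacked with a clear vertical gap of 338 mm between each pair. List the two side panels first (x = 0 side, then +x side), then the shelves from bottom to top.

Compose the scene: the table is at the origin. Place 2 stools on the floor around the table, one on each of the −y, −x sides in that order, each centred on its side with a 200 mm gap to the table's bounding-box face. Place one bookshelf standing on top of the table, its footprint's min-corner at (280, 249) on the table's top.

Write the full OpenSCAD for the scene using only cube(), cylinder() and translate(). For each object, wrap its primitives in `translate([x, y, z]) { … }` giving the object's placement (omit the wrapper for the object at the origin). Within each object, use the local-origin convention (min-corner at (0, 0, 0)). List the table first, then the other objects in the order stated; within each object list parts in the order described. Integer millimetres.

translate([0, 0, 701]) cube([1070, 583, 32]);
translate([20, 20, 0]) cube([68, 68, 701]);
translate([982, 20, 0]) cube([68, 68, 701]);
translate([20, 495, 0]) cube([68, 68, 701]);
translate([982, 495, 0]) cube([68, 68, 701]);
translate([394, -455, 0]) {
  translate([0, 0, 396]) cube([282, 255, 34]);
  translate([24, 24, 0]) cylinder(h = 396, r = 24);
  translate([258, 24, 0]) cylinder(h = 396, r = 24);
  translate([24, 231, 0]) cylinder(h = 396, r = 24);
  translate([258, 231, 0]) cylinder(h = 396, r = 24);
}
translate([-482, 164, 0]) {
  translate([0, 0, 396]) cube([282, 255, 34]);
  translate([24, 24, 0]) cylinder(h = 396, r = 24);
  translate([258, 24, 0]) cylinder(h = 396, r = 24);
  translate([24, 231, 0]) cylinder(h = 396, r = 24);
  translate([258, 231, 0]) cylinder(h = 396, r = 24);
}
translate([280, 249, 733]) {
  cube([19, 329, 1627]);
  translate([568, 0, 0]) cube([19, 329, 1627]);
  translate([19, 0, 0]) cube([549, 329, 32]);
  translate([19, 0, 370]) cube([549, 329, 32]);
  translate([19, 0, 740]) cube([549, 329, 32]);
  translate([19, 0, 1110]) cube([549, 329, 32]);
  translate([19, 0, 1480]) cube([549, 329, 32]);
}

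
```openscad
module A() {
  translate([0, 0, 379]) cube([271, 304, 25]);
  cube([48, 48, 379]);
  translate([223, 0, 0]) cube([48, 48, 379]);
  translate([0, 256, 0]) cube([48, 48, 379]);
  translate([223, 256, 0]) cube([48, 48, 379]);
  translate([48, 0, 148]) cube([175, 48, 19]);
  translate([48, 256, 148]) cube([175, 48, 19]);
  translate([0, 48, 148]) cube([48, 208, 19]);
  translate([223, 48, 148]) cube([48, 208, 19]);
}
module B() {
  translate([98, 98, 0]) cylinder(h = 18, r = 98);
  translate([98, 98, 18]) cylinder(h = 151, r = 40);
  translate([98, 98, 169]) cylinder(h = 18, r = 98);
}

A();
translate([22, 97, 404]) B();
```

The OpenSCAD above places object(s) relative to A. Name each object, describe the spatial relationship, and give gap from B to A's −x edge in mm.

A is a stool. B is a spool. The spool is on top of the stool. The gap from the spool to the stool's −x edge is 22 mm.

The spool's min-x is at 22; the stool's min-x is 0; gap = 22 mm.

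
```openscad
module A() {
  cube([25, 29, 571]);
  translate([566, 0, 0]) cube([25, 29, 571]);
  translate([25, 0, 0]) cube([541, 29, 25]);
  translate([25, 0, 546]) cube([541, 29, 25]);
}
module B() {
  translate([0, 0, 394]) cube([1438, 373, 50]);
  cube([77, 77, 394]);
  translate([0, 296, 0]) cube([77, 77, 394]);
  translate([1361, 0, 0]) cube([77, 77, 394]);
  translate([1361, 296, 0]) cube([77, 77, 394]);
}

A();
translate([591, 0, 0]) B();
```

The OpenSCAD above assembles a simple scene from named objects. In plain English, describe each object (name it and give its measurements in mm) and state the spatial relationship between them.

A is a picture frame with a 541×521 mm rectangular opening (x by z) and a uniform 25 mm border on every side. Frame depth is 29 mm along y. It is built from two vertical stiles running the full outside height and two horizontal rails spanning the gap between the stiles.

B is a bench: a 1438×373 mm seat slab, 50 mm thick, top at z = 444 mm, on four 77×77 mm square legs flush with the seat corners and standing on z = 0.

The bench is against the picture frame's +x side, with their −y faces flush.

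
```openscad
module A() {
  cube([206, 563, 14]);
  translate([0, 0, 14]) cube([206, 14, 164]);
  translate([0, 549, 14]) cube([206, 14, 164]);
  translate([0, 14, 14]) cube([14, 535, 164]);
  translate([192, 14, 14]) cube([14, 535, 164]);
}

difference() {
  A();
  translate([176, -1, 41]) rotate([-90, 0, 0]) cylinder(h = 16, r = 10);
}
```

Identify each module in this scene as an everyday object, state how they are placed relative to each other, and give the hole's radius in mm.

A is an open box. The open box has a circular hole through its front wall. The hole's radius is 10 mm.

The subtracted cylinder has r = 10 mm.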